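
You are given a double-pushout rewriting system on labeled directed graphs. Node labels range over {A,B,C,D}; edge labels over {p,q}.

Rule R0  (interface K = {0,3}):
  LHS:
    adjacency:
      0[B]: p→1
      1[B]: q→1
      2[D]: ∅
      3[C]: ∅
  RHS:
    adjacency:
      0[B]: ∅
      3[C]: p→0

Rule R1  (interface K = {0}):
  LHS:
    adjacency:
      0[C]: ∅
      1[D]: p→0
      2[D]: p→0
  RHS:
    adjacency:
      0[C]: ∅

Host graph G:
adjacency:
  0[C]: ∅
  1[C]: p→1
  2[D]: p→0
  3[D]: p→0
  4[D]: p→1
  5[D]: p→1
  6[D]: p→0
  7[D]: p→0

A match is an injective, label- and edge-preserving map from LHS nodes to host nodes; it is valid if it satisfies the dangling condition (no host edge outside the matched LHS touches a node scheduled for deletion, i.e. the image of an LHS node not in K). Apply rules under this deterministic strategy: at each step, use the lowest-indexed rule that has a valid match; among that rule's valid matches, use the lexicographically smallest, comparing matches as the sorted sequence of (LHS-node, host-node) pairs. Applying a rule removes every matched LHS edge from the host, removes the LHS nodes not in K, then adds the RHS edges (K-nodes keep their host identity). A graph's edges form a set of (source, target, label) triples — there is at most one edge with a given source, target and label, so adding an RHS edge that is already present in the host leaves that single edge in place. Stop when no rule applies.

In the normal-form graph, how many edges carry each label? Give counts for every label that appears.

Answer: p:1

Derivation:
initial: |V|=8 |E|=7  E = 1-p->1 2-p->0 3-p->0 4-p->1 5-p->1 6-p->0 7-p->0
step 1: apply R1 at {0↦0, 1↦2, 2↦3}  → |V|=6 |E|=5  E = 1-p->1 4-p->1 5-p->1 6-p->0 7-p->0
step 2: apply R1 at {0↦0, 1↦6, 2↦7}  → |V|=4 |E|=3  E = 1-p->1 4-p->1 5-p->1
step 3: apply R1 at {0↦1, 1↦4, 2↦5}  → |V|=2 |E|=1  E = 1-p->1
halt: no rule applies after step 3
NF edges: [(1, 1, 'p')]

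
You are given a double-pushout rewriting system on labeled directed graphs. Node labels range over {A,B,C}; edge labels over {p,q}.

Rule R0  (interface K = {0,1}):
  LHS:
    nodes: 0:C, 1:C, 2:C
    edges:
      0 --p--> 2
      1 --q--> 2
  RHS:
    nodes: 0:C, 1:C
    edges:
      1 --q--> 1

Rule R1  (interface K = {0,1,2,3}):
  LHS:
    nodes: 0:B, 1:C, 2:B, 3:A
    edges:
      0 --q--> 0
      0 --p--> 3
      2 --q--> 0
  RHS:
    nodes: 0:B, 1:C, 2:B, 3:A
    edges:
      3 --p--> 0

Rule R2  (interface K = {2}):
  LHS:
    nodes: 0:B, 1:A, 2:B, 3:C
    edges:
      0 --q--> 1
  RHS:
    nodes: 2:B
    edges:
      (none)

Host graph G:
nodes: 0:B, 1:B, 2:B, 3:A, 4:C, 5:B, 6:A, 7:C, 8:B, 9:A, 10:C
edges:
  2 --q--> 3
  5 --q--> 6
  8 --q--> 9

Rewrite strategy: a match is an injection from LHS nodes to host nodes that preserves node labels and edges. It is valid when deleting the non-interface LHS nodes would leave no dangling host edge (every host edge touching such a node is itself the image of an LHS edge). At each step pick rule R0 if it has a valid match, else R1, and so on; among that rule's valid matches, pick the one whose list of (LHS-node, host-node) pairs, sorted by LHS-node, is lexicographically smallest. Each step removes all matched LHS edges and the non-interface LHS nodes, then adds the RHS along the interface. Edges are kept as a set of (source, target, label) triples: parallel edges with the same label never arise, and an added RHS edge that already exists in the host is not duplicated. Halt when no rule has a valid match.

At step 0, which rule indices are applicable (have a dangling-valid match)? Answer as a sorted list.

R0: no valid match — LHS pattern not found
R1: no valid match — LHS pattern not found
R2: 36 valid matches — {0↦2, 1↦3, 2↦0, 3↦4}, {0↦2, 1↦3, 2↦0, 3↦7}, {0↦2, 1↦3, 2↦0, 3↦10} (+33 more)

Answer: [R2]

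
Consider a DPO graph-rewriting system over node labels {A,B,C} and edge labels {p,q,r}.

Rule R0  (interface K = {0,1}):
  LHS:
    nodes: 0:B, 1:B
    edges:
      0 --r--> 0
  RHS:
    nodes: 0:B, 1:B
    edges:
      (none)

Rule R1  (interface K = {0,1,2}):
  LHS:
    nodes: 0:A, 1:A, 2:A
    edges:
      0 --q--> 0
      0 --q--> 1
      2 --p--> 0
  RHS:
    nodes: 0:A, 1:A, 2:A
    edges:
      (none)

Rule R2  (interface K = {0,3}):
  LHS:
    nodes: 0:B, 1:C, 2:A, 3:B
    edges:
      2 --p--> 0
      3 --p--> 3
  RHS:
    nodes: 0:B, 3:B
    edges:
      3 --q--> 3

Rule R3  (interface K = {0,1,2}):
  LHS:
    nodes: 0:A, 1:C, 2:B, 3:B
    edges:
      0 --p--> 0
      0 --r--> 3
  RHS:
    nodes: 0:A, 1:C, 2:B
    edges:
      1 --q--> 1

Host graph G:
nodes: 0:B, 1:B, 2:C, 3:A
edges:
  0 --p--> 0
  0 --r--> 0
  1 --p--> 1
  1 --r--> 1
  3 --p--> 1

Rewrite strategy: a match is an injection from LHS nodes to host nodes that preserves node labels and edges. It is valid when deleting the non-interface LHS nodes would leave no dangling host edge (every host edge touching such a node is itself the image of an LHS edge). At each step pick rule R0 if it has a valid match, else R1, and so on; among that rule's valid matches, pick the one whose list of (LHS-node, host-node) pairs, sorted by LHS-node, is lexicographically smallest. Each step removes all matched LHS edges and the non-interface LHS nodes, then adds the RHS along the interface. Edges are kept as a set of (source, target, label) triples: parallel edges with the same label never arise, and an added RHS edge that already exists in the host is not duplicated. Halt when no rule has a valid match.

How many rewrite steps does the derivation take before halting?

Answer: 3

Rewrite trace:
initial: |V|=4 |E|=5  E = 0-p->0 0-r->0 1-p->1 1-r->1 3-p->1
step 1: apply R0 at {0↦0, 1↦1}  → |V|=4 |E|=4  E = 0-p->0 1-p->1 1-r->1 3-p->1
step 2: apply R0 at {0↦1, 1↦0}  → |V|=4 |E|=3  E = 0-p->0 1-p->1 3-p->1
step 3: apply R2 at {0↦1, 1↦2, 2↦3, 3↦0}  → |V|=2 |E|=2  E = 0-q->0 1-p->1
halt: no rule applies after step 3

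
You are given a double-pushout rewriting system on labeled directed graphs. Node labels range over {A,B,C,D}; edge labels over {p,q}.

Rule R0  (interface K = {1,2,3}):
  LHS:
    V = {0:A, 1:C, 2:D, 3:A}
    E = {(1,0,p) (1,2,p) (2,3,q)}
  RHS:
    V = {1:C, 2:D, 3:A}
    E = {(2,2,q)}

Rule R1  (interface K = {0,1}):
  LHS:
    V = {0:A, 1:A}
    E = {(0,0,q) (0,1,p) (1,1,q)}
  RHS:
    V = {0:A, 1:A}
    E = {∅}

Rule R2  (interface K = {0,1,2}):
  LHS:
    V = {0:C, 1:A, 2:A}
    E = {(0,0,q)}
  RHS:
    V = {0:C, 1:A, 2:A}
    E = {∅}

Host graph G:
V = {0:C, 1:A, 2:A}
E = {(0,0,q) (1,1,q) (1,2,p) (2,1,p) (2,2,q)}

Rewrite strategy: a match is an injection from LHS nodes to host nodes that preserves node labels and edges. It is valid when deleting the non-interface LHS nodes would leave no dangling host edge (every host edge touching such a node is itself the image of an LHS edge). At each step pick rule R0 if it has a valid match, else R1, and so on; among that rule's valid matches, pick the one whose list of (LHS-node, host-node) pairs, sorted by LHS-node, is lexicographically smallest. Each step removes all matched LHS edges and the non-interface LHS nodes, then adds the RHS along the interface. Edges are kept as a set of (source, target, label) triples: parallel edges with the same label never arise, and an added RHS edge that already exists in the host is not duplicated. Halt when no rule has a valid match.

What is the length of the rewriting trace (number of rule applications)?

Answer: 2

Rewrite trace:
start.  V:3 E:5  edges: 0-q->0 1-q->1 1-p->2 2-p->1 2-q->2
1. fire R1 via {0↦1, 1↦2}  →  V:3 E:2  edges: 0-q->0 2-p->1
2. fire R2 via {0↦0, 1↦1, 2↦2}  →  V:3 E:1  edges: 2-p->1
normal form: no rule applies after step 2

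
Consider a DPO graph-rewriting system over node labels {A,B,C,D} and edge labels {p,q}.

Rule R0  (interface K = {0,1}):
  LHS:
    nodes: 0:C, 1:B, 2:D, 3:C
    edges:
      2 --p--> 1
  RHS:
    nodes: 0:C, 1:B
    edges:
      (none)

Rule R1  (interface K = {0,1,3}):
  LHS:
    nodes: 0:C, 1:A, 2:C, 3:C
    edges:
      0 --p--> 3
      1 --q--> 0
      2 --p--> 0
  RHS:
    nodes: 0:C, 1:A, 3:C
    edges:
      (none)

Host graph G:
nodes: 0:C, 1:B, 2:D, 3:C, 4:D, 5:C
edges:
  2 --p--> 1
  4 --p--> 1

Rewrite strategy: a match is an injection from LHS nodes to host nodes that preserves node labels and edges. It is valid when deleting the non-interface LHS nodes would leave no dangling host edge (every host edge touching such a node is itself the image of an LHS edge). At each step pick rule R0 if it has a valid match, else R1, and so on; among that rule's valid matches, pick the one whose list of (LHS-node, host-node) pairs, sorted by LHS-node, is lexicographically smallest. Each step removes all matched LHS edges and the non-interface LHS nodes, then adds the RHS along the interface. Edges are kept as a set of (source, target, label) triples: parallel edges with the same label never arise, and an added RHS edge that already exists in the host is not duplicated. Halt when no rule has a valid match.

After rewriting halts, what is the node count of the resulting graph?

Answer: 2

Rewrite trace:
[0] host  ⇒  6 nodes, 2 edges  {2-p->1 4-p->1}
[1] R0 @ {0↦0, 1↦1, 2↦2, 3↦3}  ⇒  4 nodes, 1 edges  {4-p->1}
[2] R0 @ {0↦0, 1↦1, 2↦4, 3↦5}  ⇒  2 nodes, 0 edges  {∅}
final graph: no rule applies after step 2
NF nodes: {0:C, 1:B}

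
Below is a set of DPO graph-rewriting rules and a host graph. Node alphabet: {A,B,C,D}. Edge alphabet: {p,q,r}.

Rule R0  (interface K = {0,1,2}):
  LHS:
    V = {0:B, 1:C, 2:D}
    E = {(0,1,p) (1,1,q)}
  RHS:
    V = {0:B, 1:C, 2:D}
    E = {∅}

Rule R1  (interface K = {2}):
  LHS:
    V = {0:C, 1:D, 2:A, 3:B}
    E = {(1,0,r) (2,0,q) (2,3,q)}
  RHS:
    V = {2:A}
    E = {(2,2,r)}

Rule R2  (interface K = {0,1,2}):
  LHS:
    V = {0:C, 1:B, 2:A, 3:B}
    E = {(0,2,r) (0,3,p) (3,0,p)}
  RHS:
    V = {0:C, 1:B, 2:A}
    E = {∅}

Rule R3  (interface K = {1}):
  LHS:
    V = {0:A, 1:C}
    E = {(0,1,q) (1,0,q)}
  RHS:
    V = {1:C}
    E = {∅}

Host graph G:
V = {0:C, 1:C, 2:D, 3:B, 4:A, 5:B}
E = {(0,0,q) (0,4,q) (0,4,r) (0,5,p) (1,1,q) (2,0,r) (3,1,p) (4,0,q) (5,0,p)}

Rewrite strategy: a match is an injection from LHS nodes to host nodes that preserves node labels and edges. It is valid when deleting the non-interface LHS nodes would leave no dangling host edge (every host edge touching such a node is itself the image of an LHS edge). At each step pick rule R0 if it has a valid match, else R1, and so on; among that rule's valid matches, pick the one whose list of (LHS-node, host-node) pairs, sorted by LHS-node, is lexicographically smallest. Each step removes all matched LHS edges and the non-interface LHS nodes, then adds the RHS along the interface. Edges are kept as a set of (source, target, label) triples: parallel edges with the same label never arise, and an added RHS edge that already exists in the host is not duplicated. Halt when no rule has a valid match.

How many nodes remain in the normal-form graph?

Answer: 6

Rewrite trace:
initial: |V|=6 |E|=9  E = 0-q->0 0-q->4 0-r->4 0-p->5 1-q->1 2-r->0 3-p->1 4-q->0 5-p->0
step 1: apply R0 at {0↦3, 1↦1, 2↦2}  → |V|=6 |E|=7  E = 0-q->0 0-q->4 0-r->4 0-p->5 2-r->0 4-q->0 5-p->0
step 2: apply R0 at {0↦5, 1↦0, 2↦2}  → |V|=6 |E|=5  E = 0-q->4 0-r->4 0-p->5 2-r->0 4-q->0
final graph: no rule applies after step 2
NF nodes: {0:C, 1:C, 2:D, 3:B, 4:A, 5:B}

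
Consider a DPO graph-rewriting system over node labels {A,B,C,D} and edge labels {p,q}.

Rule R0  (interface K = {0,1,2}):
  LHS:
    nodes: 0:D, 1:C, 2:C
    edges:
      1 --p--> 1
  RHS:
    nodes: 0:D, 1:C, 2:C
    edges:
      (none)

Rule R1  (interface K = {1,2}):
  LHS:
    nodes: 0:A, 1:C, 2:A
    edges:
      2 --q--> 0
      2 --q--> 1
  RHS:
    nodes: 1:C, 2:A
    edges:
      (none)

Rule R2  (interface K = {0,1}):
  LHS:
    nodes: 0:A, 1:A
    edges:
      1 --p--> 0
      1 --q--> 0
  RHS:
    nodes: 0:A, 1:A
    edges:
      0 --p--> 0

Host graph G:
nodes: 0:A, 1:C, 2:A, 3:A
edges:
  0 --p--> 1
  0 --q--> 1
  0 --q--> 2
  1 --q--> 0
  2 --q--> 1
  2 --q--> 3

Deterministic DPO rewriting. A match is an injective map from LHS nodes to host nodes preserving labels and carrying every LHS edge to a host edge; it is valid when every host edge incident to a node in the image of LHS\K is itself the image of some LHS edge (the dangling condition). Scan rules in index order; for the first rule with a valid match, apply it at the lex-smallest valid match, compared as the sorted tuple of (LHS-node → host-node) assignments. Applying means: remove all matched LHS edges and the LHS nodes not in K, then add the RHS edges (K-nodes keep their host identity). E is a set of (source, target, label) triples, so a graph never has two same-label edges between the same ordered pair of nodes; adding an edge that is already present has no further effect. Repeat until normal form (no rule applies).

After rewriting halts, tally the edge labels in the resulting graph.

[0] host  ⇒  4 nodes, 6 edges  {0-p->1 0-q->1 0-q->2 1-q->0 2-q->1 2-q->3}
[1] R1 @ {0↦3, 1↦1, 2↦2}  ⇒  3 nodes, 4 edges  {0-p->1 0-q->1 0-q->2 1-q->0}
[2] R1 @ {0↦2, 1↦1, 2↦0}  ⇒  2 nodes, 2 edges  {0-p->1 1-q->0}
normal form: no rule applies after step 2
NF edges: [(0, 1, 'p'), (1, 0, 'q')]

Answer: p:1 q:1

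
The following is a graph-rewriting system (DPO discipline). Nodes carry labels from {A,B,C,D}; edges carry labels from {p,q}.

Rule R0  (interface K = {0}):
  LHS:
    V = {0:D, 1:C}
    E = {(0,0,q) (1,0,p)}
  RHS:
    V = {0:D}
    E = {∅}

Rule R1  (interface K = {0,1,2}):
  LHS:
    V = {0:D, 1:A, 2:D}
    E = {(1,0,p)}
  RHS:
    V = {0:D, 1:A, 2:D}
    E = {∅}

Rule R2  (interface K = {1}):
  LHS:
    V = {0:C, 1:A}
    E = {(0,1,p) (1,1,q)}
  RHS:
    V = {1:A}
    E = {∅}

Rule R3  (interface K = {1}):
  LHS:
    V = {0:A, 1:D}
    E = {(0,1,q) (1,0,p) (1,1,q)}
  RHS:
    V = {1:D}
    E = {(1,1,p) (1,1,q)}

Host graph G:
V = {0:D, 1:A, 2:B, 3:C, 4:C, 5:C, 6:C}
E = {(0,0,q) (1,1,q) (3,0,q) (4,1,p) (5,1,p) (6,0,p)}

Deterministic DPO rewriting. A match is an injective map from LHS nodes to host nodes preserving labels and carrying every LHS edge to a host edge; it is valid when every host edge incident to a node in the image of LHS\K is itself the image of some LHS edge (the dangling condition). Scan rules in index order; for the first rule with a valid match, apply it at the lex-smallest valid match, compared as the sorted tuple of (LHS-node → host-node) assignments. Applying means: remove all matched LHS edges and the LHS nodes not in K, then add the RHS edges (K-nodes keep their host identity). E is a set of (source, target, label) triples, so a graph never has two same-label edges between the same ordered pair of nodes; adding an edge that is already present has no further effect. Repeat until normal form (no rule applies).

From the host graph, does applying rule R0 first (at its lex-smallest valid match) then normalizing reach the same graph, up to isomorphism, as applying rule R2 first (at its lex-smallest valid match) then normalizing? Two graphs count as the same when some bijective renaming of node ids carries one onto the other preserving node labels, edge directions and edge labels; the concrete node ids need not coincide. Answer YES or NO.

branch R0-first: apply at {0↦0, 1↦6} → |E|=4, then 1 more step(s) → NF |V|=5 |E|=2 V={0:D, 1:A, 2:B, 3:C, 5:C} E=3-q->0 5-p->1
branch R2-first: apply at {0↦4, 1↦1} → |E|=4, then 1 more step(s) → NF |V|=5 |E|=2 V={0:D, 1:A, 2:B, 3:C, 5:C} E=3-q->0 5-p->1
graphs isomorphic (equal up to label-preserving node renaming)

Answer: YES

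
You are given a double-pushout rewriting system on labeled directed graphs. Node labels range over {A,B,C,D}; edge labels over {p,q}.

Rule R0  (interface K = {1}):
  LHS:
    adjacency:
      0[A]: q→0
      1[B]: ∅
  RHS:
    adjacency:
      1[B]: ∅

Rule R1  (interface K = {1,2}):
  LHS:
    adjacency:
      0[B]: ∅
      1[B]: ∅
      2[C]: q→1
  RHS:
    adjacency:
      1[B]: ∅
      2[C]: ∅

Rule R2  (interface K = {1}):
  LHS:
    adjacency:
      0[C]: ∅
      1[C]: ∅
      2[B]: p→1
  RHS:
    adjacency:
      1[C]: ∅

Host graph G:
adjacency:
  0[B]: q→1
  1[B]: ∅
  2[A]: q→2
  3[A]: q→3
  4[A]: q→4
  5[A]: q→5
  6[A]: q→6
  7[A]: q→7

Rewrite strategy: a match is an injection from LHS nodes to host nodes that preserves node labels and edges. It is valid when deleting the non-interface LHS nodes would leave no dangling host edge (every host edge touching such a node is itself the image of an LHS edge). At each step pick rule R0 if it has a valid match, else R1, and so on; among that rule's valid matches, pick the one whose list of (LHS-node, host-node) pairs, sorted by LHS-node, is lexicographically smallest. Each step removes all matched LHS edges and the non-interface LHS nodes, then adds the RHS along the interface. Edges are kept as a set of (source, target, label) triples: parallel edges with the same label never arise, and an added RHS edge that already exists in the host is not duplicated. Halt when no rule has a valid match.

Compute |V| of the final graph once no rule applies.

[0] host  ⇒  8 nodes, 7 edges  {0-q->1 2-q->2 3-q->3 4-q->4 5-q->5 6-q->6 7-q->7}
[1] R0 @ {0↦2, 1↦0}  ⇒  7 nodes, 6 edges  {0-q->1 3-q->3 4-q->4 5-q->5 6-q->6 7-q->7}
[2] R0 @ {0↦3, 1↦0}  ⇒  6 nodes, 5 edges  {0-q->1 4-q->4 5-q->5 6-q->6 7-q->7}
[3] R0 @ {0↦4, 1↦0}  ⇒  5 nodes, 4 edges  {0-q->1 5-q->5 6-q->6 7-q->7}
[4] R0 @ {0↦5, 1↦0}  ⇒  4 nodes, 3 edges  {0-q->1 6-q->6 7-q->7}
[5] R0 @ {0↦6, 1↦0}  ⇒  3 nodes, 2 edges  {0-q->1 7-q->7}
[6] R0 @ {0↦7, 1↦0}  ⇒  2 nodes, 1 edges  {0-q->1}
normal form: no rule applies after step 6
NF nodes: {0:B, 1:B}

Answer: 2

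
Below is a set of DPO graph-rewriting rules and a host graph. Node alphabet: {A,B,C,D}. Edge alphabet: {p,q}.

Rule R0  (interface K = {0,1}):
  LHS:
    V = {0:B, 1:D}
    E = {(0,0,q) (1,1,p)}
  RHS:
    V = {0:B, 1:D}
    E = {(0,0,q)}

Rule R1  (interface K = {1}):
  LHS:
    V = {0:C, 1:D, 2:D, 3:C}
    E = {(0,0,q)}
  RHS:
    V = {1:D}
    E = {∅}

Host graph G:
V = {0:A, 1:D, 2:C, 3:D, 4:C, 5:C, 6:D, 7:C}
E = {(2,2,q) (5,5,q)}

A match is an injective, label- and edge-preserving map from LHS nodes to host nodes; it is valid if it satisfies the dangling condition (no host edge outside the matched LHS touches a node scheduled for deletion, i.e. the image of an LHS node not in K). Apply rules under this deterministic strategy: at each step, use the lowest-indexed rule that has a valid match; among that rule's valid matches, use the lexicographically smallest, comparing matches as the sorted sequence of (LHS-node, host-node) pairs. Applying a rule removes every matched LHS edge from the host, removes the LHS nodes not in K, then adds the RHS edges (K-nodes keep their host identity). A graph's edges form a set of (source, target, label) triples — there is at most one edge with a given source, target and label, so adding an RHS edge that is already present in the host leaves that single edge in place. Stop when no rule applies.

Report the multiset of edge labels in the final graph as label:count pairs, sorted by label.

Answer: (no edges)

Rewrite trace:
initial: |V|=8 |E|=2  E = 2-q->2 5-q->5
step 1: apply R1 at {0↦2, 1↦1, 2↦3, 3↦4}  → |V|=5 |E|=1  E = 5-q->5
step 2: apply R1 at {0↦5, 1↦1, 2↦6, 3↦7}  → |V|=2 |E|=0  E = ∅
halt: no rule applies after step 2
NF edges: []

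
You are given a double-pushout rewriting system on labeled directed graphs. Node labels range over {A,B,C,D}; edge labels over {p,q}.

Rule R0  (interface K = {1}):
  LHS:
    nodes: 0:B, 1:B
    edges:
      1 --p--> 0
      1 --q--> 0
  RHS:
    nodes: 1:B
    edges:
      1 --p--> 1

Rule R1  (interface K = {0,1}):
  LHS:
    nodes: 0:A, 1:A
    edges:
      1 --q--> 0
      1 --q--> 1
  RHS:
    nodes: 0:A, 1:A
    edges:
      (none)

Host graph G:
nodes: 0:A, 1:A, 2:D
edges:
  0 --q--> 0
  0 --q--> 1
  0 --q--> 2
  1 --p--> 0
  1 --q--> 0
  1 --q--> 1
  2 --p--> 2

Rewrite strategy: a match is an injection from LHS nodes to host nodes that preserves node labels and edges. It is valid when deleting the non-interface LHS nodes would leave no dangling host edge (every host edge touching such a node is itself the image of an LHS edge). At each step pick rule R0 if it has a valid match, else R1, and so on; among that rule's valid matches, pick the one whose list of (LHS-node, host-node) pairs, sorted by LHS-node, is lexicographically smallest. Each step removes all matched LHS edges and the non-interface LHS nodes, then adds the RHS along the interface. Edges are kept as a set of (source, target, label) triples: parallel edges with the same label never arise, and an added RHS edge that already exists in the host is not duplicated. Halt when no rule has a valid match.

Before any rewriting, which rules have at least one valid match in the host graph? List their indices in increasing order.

Answer: [R1]

Derivation:
R0: no valid match — LHS pattern not found
R1: 2 valid matches — {0↦0, 1↦1}, {0↦1, 1↦0}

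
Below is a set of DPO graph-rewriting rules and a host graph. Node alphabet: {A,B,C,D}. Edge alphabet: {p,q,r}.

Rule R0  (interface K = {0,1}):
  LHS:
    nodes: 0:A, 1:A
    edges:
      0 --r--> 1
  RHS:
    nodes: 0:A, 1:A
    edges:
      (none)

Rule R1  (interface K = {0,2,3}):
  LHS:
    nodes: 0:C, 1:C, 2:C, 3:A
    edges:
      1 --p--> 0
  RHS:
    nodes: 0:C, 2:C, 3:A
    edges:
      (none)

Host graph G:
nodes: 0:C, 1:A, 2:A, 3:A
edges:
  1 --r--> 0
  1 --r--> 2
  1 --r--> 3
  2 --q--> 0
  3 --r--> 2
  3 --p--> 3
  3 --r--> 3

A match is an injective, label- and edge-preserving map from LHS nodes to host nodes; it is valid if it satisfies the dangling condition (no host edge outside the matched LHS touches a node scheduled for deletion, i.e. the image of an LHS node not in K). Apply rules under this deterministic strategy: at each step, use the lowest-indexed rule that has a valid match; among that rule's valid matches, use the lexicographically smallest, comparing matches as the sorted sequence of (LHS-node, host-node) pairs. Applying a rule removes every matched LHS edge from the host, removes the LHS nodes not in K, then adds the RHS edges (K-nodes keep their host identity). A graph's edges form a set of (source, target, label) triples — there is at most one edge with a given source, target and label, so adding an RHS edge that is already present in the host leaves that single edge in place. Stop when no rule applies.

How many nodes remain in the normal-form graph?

initial: |V|=4 |E|=7  E = 1-r->0 1-r->2 1-r->3 2-q->0 3-r->2 3-p->3 3-r->3
step 1: apply R0 at {0↦1, 1↦2}  → |V|=4 |E|=6  E = 1-r->0 1-r->3 2-q->0 3-r->2 3-p->3 3-r->3
step 2: apply R0 at {0↦1, 1↦3}  → |V|=4 |E|=5  E = 1-r->0 2-q->0 3-r->2 3-p->3 3-r->3
step 3: apply R0 at {0↦3, 1↦2}  → |V|=4 |E|=4  E = 1-r->0 2-q->0 3-p->3 3-r->3
normal form: no rule applies after step 3
NF nodes: {0:C, 1:A, 2:A, 3:A}

Answer: 4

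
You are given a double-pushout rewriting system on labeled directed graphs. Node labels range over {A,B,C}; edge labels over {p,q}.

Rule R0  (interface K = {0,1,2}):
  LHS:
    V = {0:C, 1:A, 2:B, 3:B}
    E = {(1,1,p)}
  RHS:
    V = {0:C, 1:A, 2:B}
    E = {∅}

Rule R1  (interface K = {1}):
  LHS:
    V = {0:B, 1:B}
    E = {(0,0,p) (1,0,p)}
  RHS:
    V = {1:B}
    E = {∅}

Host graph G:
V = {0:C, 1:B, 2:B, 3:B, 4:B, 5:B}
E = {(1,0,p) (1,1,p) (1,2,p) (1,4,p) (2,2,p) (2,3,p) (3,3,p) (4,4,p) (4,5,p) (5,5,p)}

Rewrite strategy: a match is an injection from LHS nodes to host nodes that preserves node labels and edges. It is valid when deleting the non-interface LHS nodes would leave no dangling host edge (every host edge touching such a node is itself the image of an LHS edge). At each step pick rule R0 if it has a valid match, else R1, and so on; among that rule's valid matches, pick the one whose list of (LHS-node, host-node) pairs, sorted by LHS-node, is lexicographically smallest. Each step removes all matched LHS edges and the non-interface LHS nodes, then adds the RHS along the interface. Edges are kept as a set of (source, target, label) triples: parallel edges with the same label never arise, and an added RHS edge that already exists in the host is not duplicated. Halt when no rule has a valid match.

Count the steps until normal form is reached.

Answer: 4

Derivation:
initial: |V|=6 |E|=10  E = 1-p->0 1-p->1 1-p->2 1-p->4 2-p->2 2-p->3 3-p->3 4-p->4 4-p->5 5-p->5
step 1: apply R1 at {0↦3, 1↦2}  → |V|=5 |E|=8  E = 1-p->0 1-p->1 1-p->2 1-p->4 2-p->2 4-p->4 4-p->5 5-p->5
step 2: apply R1 at {0↦2, 1↦1}  → |V|=4 |E|=6  E = 1-p->0 1-p->1 1-p->4 4-p->4 4-p->5 5-p->5
step 3: apply R1 at {0↦5, 1↦4}  → |V|=3 |E|=4  E = 1-p->0 1-p->1 1-p->4 4-p->4
step 4: apply R1 at {0↦4, 1↦1}  → |V|=2 |E|=2  E = 1-p->0 1-p->1
normal form: no rule applies after step 4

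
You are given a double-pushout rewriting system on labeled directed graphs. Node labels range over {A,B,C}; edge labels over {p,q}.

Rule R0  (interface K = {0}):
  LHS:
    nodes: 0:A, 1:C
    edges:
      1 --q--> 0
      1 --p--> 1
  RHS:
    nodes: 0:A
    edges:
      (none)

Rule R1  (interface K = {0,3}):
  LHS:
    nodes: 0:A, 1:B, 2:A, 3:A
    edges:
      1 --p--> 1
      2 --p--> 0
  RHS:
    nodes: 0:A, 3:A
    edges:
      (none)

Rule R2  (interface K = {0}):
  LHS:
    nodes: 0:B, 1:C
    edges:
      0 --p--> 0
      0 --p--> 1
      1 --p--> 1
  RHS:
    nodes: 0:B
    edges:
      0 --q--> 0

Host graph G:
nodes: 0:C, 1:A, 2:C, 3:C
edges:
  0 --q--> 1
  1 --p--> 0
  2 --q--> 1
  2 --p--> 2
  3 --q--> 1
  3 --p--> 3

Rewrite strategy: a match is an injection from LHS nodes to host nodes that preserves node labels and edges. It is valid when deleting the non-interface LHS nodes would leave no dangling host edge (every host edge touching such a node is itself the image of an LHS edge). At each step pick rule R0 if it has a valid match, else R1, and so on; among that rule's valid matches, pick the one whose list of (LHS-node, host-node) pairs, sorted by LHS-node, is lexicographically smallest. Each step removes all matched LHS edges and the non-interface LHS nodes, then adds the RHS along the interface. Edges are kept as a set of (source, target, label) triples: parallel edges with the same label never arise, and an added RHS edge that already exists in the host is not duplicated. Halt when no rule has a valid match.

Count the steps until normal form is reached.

[0] host  ⇒  4 nodes, 6 edges  {0-q->1 1-p->0 2-q->1 2-p->2 3-q->1 3-p->3}
[1] R0 @ {0↦1, 1↦2}  ⇒  3 nodes, 4 edges  {0-q->1 1-p->0 3-q->1 3-p->3}
[2] R0 @ {0↦1, 1↦3}  ⇒  2 nodes, 2 edges  {0-q->1 1-p->0}
final graph: no rule applies after step 2

Answer: 2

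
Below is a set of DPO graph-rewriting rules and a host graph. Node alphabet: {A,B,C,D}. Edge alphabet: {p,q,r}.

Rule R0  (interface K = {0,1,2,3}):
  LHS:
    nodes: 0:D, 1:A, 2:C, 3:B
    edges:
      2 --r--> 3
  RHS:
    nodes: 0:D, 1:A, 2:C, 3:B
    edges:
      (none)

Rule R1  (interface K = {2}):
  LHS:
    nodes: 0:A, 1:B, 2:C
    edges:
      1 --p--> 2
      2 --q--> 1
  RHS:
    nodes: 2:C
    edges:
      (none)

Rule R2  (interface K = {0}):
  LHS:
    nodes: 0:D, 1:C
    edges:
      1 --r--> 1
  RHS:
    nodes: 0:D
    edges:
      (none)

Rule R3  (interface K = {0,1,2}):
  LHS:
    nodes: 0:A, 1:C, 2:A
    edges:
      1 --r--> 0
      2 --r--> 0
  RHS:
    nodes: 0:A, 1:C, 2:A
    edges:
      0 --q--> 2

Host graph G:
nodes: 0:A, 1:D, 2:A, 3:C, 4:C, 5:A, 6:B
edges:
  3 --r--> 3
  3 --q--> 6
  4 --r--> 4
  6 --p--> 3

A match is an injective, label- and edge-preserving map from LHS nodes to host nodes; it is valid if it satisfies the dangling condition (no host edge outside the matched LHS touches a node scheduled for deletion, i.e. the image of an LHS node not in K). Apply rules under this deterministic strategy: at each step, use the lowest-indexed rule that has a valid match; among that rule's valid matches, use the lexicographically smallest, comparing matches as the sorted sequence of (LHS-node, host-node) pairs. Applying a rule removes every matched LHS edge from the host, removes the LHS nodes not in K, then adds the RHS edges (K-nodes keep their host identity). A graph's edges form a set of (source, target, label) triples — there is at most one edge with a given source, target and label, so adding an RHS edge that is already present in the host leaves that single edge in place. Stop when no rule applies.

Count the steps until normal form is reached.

Answer: 3

Rewrite trace:
[0] host  ⇒  7 nodes, 4 edges  {3-r->3 3-q->6 4-r->4 6-p->3}
[1] R1 @ {0↦0, 1↦6, 2↦3}  ⇒  5 nodes, 2 edges  {3-r->3 4-r->4}
[2] R2 @ {0↦1, 1↦3}  ⇒  4 nodes, 1 edges  {4-r->4}
[3] R2 @ {0↦1, 1↦4}  ⇒  3 nodes, 0 edges  {∅}
final graph: no rule applies after step 3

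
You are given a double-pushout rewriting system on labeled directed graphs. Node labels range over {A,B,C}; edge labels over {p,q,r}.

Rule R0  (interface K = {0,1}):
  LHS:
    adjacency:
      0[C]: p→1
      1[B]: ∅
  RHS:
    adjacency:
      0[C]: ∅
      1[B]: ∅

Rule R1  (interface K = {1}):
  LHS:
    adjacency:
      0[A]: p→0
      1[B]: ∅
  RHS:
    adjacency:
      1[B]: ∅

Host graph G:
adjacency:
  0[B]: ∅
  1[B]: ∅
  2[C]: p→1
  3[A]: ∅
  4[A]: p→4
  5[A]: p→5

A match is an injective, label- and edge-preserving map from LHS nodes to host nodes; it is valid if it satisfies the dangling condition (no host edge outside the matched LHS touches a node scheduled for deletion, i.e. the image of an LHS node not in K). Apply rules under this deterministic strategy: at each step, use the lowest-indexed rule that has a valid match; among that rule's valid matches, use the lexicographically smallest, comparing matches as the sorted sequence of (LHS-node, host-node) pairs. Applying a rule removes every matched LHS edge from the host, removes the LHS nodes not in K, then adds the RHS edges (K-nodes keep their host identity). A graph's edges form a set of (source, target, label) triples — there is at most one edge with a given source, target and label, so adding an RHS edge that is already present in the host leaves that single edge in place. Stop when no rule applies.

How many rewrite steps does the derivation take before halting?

Answer: 3

Derivation:
[0] host  ⇒  6 nodes, 3 edges  {2-p->1 4-p->4 5-p->5}
[1] R0 @ {0↦2, 1↦1}  ⇒  6 nodes, 2 edges  {4-p->4 5-p->5}
[2] R1 @ {0↦4, 1↦0}  ⇒  5 nodes, 1 edges  {5-p->5}
[3] R1 @ {0↦5, 1↦0}  ⇒  4 nodes, 0 edges  {∅}
final graph: no rule applies after step 3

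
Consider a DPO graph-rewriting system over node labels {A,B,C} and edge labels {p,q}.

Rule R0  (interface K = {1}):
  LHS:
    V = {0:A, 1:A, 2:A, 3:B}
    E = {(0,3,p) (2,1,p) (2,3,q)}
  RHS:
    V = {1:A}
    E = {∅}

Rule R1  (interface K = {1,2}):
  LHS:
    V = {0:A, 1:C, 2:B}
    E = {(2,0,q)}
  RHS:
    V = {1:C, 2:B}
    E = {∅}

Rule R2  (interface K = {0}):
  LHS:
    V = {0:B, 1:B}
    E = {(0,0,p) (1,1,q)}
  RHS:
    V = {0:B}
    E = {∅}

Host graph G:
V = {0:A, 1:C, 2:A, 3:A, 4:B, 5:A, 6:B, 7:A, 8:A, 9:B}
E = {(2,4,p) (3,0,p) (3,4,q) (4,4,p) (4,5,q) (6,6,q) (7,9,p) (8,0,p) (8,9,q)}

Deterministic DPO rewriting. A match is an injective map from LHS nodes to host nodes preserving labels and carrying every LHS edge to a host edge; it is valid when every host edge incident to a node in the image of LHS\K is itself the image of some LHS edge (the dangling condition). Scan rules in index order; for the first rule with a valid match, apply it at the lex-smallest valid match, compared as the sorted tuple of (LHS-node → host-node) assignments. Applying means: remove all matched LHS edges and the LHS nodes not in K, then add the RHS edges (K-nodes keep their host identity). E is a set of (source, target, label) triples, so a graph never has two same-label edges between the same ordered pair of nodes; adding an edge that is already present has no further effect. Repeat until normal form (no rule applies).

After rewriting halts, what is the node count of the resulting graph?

start.  V:10 E:9  edges: 2-p->4 3-p->0 3-q->4 4-p->4 4-q->5 6-q->6 7-p->9 8-p->0 8-q->9
1. fire R0 via {0↦7, 1↦0, 2↦8, 3↦9}  →  V:7 E:6  edges: 2-p->4 3-p->0 3-q->4 4-p->4 4-q->5 6-q->6
2. fire R1 via {0↦5, 1↦1, 2↦4}  →  V:6 E:5  edges: 2-p->4 3-p->0 3-q->4 4-p->4 6-q->6
3. fire R2 via {0↦4, 1↦6}  →  V:5 E:3  edges: 2-p->4 3-p->0 3-q->4
4. fire R0 via {0↦2, 1↦0, 2↦3, 3↦4}  →  V:2 E:0  edges: ∅
normal form: no rule applies after step 4
NF nodes: {0:A, 1:C}

Answer: 2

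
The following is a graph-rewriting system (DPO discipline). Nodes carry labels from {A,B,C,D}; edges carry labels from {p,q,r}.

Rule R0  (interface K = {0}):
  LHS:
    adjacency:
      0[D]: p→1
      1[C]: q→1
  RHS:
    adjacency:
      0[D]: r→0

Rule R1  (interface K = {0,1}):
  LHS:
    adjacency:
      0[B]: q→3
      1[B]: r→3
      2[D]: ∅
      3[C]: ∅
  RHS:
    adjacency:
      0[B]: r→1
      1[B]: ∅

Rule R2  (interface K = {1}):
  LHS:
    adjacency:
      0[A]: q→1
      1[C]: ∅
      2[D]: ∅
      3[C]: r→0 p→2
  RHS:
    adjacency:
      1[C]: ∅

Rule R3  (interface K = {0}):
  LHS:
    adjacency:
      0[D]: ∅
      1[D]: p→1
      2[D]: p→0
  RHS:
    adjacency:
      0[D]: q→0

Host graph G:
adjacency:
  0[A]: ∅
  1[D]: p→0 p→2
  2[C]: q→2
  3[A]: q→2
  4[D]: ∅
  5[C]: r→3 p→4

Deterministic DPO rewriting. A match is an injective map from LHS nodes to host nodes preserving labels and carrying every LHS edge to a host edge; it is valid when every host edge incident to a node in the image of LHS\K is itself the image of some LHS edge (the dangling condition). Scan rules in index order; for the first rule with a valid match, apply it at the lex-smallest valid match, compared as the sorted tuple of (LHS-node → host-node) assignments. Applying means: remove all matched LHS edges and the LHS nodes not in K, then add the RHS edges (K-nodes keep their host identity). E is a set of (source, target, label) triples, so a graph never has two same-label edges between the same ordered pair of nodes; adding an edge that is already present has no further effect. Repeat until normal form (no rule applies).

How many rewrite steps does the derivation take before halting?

start.  V:6 E:6  edges: 1-p->0 1-p->2 2-q->2 3-q->2 5-r->3 5-p->4
1. fire R2 via {0↦3, 1↦2, 2↦4, 3↦5}  →  V:3 E:3  edges: 1-p->0 1-p->2 2-q->2
2. fire R0 via {0↦1, 1↦2}  →  V:2 E:2  edges: 1-p->0 1-r->1
halt: no rule applies after step 2

Answer: 2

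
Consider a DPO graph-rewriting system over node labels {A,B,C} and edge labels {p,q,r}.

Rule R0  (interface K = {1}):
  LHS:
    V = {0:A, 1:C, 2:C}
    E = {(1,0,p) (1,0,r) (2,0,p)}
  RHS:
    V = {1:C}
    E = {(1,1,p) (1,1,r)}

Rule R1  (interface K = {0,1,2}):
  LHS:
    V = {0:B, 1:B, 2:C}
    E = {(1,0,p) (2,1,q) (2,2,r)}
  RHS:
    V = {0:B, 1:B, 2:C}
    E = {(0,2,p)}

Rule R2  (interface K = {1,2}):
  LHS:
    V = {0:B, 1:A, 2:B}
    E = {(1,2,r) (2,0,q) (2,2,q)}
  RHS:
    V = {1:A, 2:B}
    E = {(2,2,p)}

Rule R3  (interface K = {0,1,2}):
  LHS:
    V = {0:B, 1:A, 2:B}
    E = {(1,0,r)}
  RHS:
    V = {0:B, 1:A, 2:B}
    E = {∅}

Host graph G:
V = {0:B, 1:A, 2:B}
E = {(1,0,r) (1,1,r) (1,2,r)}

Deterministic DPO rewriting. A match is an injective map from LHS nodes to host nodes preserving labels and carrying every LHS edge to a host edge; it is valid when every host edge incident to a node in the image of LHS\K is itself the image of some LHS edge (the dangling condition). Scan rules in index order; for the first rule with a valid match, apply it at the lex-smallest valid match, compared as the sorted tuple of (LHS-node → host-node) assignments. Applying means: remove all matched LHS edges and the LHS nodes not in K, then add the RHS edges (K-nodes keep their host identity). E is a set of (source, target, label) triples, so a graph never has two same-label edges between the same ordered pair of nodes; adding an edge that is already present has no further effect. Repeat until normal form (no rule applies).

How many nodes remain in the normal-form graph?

start.  V:3 E:3  edges: 1-r->0 1-r->1 1-r->2
1. fire R3 via {0↦0, 1↦1, 2↦2}  →  V:3 E:2  edges: 1-r->1 1-r->2
2. fire R3 via {0↦2, 1↦1, 2↦0}  →  V:3 E:1  edges: 1-r->1
halt: no rule applies after step 2
NF nodes: {0:B, 1:A, 2:B}

Answer: 3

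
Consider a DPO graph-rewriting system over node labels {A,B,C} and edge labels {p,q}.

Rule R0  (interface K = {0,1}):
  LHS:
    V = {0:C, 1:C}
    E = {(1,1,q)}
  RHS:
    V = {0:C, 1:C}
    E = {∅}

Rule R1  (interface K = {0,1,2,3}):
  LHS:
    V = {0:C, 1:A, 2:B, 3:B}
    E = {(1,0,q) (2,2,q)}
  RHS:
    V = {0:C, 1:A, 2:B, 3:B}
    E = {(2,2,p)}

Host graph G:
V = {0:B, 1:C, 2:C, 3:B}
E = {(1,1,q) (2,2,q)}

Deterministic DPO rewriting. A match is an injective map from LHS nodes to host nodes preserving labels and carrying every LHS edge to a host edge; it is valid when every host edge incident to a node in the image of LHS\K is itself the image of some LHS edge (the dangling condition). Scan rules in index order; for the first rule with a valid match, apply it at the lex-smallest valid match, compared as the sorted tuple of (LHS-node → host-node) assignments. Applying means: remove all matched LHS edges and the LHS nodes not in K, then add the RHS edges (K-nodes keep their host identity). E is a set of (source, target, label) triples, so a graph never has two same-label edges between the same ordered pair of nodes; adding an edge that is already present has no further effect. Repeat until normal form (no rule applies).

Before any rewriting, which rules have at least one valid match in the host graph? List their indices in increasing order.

Answer: [R0]

Steps:
R0: 2 valid matches — {0↦1, 1↦2}, {0↦2, 1↦1}
R1: no valid match — LHS pattern not found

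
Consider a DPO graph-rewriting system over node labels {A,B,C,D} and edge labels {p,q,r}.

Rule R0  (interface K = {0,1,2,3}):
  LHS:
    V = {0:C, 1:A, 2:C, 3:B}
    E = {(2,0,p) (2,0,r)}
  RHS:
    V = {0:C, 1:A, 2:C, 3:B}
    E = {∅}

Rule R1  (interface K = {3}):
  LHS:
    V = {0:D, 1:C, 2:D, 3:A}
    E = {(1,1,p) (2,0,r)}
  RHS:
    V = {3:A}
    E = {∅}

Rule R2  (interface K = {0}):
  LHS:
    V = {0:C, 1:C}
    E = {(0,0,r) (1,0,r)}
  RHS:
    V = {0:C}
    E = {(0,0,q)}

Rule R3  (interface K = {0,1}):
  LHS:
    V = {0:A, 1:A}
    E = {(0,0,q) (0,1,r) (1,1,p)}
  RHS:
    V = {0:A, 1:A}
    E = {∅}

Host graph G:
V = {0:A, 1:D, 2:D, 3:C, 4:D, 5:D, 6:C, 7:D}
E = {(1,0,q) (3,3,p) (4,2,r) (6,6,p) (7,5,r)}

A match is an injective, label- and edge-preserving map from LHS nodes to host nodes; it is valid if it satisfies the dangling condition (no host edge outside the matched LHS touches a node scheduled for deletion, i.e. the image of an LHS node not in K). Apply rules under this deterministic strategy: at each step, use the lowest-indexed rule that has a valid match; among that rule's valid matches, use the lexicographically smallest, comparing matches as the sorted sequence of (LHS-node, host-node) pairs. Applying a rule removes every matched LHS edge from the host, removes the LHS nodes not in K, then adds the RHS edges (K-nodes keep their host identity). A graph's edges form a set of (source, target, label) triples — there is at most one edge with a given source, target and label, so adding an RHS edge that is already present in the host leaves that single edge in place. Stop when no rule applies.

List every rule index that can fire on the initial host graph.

Answer: [R1]

Rewrite trace:
R0: no valid match — LHS pattern not found
R1: 4 valid matches — {0↦2, 1↦3, 2↦4, 3↦0}, {0↦2, 1↦6, 2↦4, 3↦0}, {0↦5, 1↦3, 2↦7, 3↦0} (+1 more)
R2: no valid match — LHS pattern not found
R3: no valid match — LHS pattern not found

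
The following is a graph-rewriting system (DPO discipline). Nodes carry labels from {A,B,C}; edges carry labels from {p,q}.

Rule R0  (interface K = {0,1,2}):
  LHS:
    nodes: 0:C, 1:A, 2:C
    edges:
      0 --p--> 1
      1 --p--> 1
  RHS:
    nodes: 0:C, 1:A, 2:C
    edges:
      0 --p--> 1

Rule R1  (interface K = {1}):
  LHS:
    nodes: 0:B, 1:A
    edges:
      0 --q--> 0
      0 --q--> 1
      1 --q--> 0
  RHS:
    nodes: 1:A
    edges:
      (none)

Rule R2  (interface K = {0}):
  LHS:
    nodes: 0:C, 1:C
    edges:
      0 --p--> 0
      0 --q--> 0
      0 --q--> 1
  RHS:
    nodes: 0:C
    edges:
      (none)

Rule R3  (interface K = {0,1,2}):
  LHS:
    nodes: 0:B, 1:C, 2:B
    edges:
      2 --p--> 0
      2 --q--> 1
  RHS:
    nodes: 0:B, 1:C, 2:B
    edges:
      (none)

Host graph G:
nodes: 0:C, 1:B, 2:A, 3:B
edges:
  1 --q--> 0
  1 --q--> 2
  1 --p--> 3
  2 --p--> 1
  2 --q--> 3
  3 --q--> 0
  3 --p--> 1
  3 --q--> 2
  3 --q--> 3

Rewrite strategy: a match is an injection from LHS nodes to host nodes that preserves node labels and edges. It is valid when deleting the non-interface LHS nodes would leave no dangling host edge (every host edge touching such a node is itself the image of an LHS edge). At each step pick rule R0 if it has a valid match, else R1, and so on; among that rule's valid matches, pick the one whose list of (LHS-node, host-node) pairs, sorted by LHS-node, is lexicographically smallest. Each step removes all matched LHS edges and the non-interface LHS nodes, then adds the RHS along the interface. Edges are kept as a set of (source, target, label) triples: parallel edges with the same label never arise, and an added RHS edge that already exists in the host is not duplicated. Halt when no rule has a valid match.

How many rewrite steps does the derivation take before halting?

Answer: 3

Steps:
initial: |V|=4 |E|=9  E = 1-q->0 1-q->2 1-p->3 2-p->1 2-q->3 3-q->0 3-p->1 3-q->2 3-q->3
step 1: apply R3 at {0↦1, 1↦0, 2↦3}  → |V|=4 |E|=7  E = 1-q->0 1-q->2 1-p->3 2-p->1 2-q->3 3-q->2 3-q->3
step 2: apply R3 at {0↦3, 1↦0, 2↦1}  → |V|=4 |E|=5  E = 1-q->2 2-p->1 2-q->3 3-q->2 3-q->3
step 3: apply R1 at {0↦3, 1↦2}  → |V|=3 |E|=2  E = 1-q->2 2-p->1
halt: no rule applies after step 3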